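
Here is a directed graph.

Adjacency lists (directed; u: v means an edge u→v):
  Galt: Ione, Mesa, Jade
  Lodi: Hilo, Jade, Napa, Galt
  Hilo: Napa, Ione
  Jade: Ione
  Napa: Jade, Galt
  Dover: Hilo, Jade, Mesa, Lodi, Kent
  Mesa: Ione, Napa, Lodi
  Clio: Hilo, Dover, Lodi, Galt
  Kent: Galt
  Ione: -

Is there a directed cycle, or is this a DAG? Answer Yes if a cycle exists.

DFS with white/gray/black marking, starting from Dover:
Dover gray
  Hilo gray
    Napa gray
      Jade gray
        Ione gray
        Ione black
      Jade black
      Galt gray
        Galt→Ione: Ione black — skip
        Mesa gray
          Mesa→Ione: Ione black — skip
          Mesa→Napa: Napa is gray → back edge
Back edge found, so a cycle exists: Napa → Galt → Mesa → Napa.

Yes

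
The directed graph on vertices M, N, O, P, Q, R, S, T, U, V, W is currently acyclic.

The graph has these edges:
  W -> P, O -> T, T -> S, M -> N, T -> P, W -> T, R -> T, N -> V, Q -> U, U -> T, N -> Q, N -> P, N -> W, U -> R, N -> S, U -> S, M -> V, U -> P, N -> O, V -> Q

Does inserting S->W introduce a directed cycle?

Adding S→W creates a cycle iff W can already reach S.
Path from W: W → T → S.
So W → … → S → W is a cycle.

Yes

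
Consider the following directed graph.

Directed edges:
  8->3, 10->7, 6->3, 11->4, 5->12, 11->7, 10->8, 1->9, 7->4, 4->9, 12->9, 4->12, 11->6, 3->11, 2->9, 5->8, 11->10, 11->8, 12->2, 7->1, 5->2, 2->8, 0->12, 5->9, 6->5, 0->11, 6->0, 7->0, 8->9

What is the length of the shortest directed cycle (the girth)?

For each vertex v, BFS finds the shortest path from v back to v.
The shortest such closed walk is 11 → 6 → 3 → 11, length 3.

3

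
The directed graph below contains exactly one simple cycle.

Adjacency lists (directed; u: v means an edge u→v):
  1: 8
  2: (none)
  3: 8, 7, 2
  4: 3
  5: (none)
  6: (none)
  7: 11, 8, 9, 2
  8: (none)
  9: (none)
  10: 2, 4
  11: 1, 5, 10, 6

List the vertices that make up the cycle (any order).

3, 4, 7, 10, 11

DFS with gray/black marking from 11:
11 gray
  1 gray
    8 gray
    8 black
  1 black
  5 gray
  5 black
  10 gray
    2 gray
    2 black
    4 gray
      3 gray
        3→8: 8 black — skip
        7 gray
          7→11: 11 is gray → back edge
Back edge closes the cycle 11 → 10 → 4 → 3 → 7 → 11; its vertices are {3, 4, 7, 10, 11}.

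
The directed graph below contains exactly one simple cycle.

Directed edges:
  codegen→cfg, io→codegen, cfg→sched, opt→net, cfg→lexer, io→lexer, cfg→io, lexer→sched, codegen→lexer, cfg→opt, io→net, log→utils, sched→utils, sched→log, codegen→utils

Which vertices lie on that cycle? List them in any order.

io, cfg, codegen

DFS with gray/black marking from cfg:
cfg gray
  io gray
    net gray
    net black
    lexer gray
      sched gray
        log gray
          utils gray
          utils black
        log black
        sched→utils: utils black — skip
      sched black
    lexer black
    codegen gray
      codegen→cfg: cfg is gray → back edge
Back edge closes the cycle cfg → io → codegen → cfg; its vertices are {io, cfg, codegen}.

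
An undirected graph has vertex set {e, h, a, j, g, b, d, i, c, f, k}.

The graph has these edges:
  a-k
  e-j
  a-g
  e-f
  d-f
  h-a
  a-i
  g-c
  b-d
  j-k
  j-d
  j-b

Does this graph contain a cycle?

DFS, tracking each vertex's parent; an edge to a visited non-parent vertex closes a cycle.
Start from c:
visit c (parent –)
  visit g (parent c)
    g–c: parent, skip
    visit a (parent g)
      visit i (parent a)
        i–a: parent, skip
      a–g: parent, skip
      visit k (parent a)
        visit j (parent k)
          visit e (parent j)
            visit f (parent e)
              visit d (parent f)
                d–j: j visited and ≠ parent → cycle
Cycle: j – e – f – d – j.

Yes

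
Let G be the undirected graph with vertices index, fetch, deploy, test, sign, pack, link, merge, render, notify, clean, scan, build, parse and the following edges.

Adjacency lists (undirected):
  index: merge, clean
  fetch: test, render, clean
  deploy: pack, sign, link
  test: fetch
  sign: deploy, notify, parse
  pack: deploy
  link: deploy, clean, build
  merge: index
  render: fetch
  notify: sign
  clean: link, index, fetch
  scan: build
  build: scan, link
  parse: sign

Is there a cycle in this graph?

DFS, tracking each vertex's parent; an edge to a visited non-parent vertex closes a cycle.
Start from render:
visit render (parent –)
  visit fetch (parent render)
    visit test (parent fetch)
      test–fetch: parent, skip
    fetch–render: parent, skip
    visit clean (parent fetch)
      visit link (parent clean)
        visit deploy (parent link)
          visit pack (parent deploy)
            pack–deploy: parent, skip
          visit sign (parent deploy)
            sign–deploy: parent, skip
            visit notify (parent sign)
              notify–sign: parent, skip
            visit parse (parent sign)
              parse–sign: parent, skip
          deploy–link: parent, skip
        link–clean: parent, skip
        visit build (parent link)
          visit scan (parent build)
            scan–build: parent, skip
          build–link: parent, skip
      visit index (parent clean)
        visit merge (parent index)
          merge–index: parent, skip
        index–clean: parent, skip
      clean–fetch: parent, skip
No non-parent visited neighbor found — the graph is a forest.

No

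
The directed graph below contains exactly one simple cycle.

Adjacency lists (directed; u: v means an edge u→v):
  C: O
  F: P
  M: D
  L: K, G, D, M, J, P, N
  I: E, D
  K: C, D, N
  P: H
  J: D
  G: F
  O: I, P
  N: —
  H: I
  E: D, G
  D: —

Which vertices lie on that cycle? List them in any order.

E, F, G, H, I, P

DFS with gray/black marking from G:
G gray
  F gray
    P gray
      H gray
        I gray
          E gray
            D gray
            D black
            E→G: G is gray → back edge
Back edge closes the cycle G → F → P → H → I → E → G; its vertices are {E, F, G, H, I, P}.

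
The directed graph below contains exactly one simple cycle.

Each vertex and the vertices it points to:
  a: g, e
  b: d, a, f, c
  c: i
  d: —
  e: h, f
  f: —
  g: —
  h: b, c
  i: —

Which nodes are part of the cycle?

a, b, e, h

DFS with gray/black marking from h:
h gray
  b gray
    d gray
    d black
    a gray
      g gray
      g black
      e gray
        e→h: h is gray → back edge
Back edge closes the cycle h → b → a → e → h; its vertices are {a, b, e, h}.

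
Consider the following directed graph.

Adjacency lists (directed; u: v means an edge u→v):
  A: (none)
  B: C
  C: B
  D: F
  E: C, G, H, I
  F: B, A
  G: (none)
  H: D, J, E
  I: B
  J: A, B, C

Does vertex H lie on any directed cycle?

H is on a cycle iff H can reach itself via ≥1 edge.
H → E → H — yes.

Yes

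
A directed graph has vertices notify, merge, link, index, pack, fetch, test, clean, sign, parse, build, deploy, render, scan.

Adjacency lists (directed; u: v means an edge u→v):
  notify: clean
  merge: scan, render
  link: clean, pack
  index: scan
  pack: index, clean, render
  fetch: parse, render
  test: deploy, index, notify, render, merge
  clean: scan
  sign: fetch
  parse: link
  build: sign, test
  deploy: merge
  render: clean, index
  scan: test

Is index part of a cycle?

Yes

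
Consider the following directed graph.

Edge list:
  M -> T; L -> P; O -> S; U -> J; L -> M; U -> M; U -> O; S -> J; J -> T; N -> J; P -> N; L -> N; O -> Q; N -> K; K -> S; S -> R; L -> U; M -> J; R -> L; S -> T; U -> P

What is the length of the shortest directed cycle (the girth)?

5

For each vertex v, BFS finds the shortest path from v back to v.
The shortest such closed walk is L → N → K → S → R → L, length 5.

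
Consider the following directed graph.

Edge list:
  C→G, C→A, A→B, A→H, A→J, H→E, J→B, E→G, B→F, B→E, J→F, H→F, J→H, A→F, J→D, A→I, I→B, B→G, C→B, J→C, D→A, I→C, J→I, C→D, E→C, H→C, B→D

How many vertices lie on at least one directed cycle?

8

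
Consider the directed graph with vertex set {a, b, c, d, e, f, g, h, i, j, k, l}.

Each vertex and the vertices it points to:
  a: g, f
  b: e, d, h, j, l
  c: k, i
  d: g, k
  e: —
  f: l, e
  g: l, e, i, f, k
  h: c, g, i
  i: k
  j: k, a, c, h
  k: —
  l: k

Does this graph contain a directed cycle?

No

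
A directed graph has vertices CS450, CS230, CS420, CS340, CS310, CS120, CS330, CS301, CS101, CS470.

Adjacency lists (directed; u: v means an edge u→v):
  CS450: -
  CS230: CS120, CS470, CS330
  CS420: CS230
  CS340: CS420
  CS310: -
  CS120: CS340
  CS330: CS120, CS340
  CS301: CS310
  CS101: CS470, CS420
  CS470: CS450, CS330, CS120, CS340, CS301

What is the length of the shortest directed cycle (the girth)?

For each vertex v, BFS finds the shortest path from v back to v.
The shortest such closed walk is CS470 → CS340 → CS420 → CS230 → CS470, length 4.

4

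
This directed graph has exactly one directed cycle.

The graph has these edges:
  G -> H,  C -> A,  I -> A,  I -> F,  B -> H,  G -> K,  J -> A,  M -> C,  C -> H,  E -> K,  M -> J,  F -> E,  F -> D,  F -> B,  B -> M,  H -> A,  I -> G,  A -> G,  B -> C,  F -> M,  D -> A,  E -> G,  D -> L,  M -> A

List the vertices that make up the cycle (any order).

A, G, H

DFS with gray/black marking from G:
G gray
  H gray
    A gray
      A→G: G is gray → back edge
Back edge closes the cycle G → H → A → G; its vertices are {A, G, H}.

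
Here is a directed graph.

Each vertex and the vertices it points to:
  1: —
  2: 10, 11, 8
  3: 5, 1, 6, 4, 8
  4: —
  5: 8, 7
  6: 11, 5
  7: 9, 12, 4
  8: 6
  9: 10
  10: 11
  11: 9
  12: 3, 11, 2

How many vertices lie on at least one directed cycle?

10

A vertex is on a directed cycle iff it belongs to a strongly connected component of size ≥ 2 (or has a self-loop).
The vertices on cycles are {2, 3, 5, 6, 7, 8, 9, 10, 11, 12} — 10 in total.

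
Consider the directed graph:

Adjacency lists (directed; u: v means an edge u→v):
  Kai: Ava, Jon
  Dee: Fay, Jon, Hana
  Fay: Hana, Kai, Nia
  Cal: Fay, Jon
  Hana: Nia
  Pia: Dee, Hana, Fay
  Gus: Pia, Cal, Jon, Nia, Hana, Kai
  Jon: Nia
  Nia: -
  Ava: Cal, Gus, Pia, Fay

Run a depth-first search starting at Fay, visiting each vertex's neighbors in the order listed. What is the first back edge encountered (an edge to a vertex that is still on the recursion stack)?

Cal→Fay

DFS from Fay (visiting each vertex's neighbors in the order listed); mark gray on enter, black on exit:
Fay gray
  Hana gray
    Nia gray
    Nia black
  Hana black
  Kai gray
    Ava gray
      Cal gray
        Cal→Fay: Fay is gray → back edge
First back edge: Cal → Fay.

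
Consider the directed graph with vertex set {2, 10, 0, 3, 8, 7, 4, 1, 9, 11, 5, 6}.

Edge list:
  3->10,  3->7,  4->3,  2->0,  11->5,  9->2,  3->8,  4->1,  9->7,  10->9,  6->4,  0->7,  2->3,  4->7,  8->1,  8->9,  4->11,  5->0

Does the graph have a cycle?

Yes

DFS with white/gray/black marking, starting from 4:
4 gray
  3 gray
    8 gray
      1 gray
      1 black
      9 gray
        7 gray
        7 black
        2 gray
          0 gray
            0→7: 7 black — skip
          0 black
          2→3: 3 is gray → back edge
Back edge found, so a cycle exists: 3 → 8 → 9 → 2 → 3.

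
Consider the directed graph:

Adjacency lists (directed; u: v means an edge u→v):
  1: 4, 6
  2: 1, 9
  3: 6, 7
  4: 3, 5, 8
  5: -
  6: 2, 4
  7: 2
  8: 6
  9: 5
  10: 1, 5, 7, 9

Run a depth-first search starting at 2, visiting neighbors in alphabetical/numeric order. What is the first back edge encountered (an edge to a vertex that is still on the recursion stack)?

6→2

DFS from 2 (visiting neighbors in alphabetical/numeric order); mark gray on enter, black on exit:
2 gray
  1 gray
    4 gray
      3 gray
        6 gray
          6→2: 2 is gray → back edge
First back edge: 6 → 2.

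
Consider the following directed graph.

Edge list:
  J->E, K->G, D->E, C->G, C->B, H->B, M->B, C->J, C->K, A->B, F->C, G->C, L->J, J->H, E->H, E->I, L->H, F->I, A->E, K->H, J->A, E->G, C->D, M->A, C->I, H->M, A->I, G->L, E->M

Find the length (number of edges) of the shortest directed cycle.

2

For each vertex v, BFS finds the shortest path from v back to v.
The shortest such closed walk is C → G → C, length 2.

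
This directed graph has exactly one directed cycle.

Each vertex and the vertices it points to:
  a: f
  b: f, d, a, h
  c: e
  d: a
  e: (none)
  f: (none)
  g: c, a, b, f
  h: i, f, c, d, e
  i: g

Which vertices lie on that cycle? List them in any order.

b, g, h, i

DFS with gray/black marking from g:
g gray
  c gray
    e gray
    e black
  c black
  a gray
    f gray
    f black
  a black
  b gray
    b→f: f black — skip
    d gray
      d→a: a black — skip
    d black
    b→a: a black — skip
    h gray
      i gray
        i→g: g is gray → back edge
Back edge closes the cycle g → b → h → i → g; its vertices are {b, g, h, i}.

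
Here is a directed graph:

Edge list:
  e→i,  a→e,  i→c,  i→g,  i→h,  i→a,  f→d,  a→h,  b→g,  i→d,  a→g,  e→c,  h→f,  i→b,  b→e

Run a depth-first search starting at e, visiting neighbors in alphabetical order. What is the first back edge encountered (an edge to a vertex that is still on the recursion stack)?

a→e

DFS from e (visiting neighbors in alphabetical order); mark gray on enter, black on exit:
e gray
  c gray
  c black
  i gray
    a gray
      a→e: e is gray → back edge
First back edge: a → e.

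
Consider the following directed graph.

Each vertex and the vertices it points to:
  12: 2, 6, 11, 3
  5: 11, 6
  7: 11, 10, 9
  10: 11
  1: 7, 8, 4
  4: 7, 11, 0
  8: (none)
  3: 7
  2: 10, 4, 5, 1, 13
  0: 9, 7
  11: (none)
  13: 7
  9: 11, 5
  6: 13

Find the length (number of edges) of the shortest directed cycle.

For each vertex v, BFS finds the shortest path from v back to v.
The shortest such closed walk is 6 → 13 → 7 → 9 → 5 → 6, length 5.

5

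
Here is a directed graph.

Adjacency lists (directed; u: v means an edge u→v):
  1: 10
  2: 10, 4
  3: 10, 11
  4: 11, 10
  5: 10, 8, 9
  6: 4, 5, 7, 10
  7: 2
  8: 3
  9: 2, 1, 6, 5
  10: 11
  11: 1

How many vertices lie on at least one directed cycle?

6

A vertex is on a directed cycle iff it belongs to a strongly connected component of size ≥ 2 (or has a self-loop).
The vertices on cycles are {1, 5, 6, 9, 10, 11} — 6 in total.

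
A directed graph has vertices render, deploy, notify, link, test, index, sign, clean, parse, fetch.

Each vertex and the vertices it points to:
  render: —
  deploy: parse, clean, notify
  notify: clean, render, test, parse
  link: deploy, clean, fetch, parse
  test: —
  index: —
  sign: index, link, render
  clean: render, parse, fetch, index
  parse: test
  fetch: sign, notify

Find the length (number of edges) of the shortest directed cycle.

For each vertex v, BFS finds the shortest path from v back to v.
The shortest such closed walk is link → fetch → sign → link, length 3.

3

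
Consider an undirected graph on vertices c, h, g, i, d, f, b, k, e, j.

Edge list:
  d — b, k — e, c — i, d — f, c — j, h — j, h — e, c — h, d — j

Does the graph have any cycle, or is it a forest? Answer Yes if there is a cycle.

DFS, tracking each vertex's parent; an edge to a visited non-parent vertex closes a cycle.
Start from h:
visit h (parent –)
  visit c (parent h)
    visit j (parent c)
      visit d (parent j)
        visit f (parent d)
          f–d: parent, skip
        d–j: parent, skip
        visit b (parent d)
          b–d: parent, skip
      j–c: parent, skip
      j–h: h visited and ≠ parent → cycle
Cycle: h – c – j – h.

Yes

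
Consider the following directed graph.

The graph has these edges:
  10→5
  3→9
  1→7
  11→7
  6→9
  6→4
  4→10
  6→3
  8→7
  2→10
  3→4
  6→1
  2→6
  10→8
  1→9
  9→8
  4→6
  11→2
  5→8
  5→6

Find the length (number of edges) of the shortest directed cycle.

For each vertex v, BFS finds the shortest path from v back to v.
The shortest such closed walk is 6 → 4 → 6, length 2.

2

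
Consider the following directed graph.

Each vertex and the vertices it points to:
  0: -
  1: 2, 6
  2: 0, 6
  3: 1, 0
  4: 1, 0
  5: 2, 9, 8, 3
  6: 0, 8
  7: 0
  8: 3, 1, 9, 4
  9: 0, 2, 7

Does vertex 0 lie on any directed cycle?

0 lies on a cycle iff there is a path from 0 back to itself.
Exploring from 0, it never reaches itself; equivalently, its strongly connected component is a singleton.

No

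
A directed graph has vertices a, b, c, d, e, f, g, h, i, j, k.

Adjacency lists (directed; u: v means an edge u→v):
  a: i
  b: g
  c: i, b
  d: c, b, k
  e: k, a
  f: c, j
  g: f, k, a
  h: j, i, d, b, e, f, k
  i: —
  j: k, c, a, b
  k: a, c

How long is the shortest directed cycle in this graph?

4

For each vertex v, BFS finds the shortest path from v back to v.
The shortest such closed walk is b → g → k → c → b, length 4.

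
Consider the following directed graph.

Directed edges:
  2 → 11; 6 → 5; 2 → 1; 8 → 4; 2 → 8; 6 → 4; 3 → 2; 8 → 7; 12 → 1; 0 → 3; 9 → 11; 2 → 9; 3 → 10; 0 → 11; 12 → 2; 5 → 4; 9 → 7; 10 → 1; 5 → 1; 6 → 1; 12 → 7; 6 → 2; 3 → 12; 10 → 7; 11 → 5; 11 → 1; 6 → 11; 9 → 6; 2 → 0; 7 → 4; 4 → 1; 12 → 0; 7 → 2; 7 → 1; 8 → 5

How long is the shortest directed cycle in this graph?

3

For each vertex v, BFS finds the shortest path from v back to v.
The shortest such closed walk is 3 → 12 → 0 → 3, length 3.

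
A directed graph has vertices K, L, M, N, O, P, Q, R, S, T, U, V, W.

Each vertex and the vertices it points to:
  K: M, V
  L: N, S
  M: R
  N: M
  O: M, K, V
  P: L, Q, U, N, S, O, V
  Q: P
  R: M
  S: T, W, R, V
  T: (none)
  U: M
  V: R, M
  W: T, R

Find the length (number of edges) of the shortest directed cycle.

2

For each vertex v, BFS finds the shortest path from v back to v.
The shortest such closed walk is Q → P → Q, length 2.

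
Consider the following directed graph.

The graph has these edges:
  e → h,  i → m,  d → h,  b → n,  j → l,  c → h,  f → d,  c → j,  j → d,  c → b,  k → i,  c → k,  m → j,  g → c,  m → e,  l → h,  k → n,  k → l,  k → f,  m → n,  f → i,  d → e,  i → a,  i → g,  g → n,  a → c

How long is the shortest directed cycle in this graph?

For each vertex v, BFS finds the shortest path from v back to v.
The shortest such closed walk is i → a → c → k → i, length 4.

4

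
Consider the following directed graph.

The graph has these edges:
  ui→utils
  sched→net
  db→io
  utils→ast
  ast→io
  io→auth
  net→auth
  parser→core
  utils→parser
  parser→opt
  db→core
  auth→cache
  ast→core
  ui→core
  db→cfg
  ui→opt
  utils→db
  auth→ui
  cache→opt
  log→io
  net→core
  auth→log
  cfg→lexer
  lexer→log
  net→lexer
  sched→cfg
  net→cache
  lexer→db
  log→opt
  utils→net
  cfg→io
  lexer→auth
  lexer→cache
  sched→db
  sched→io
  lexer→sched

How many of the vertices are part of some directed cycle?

11

A vertex is on a directed cycle iff it belongs to a strongly connected component of size ≥ 2 (or has a self-loop).
The vertices on cycles are {db, io, ui, ast, cfg, log, net, auth, lexer, sched, utils} — 11 in total.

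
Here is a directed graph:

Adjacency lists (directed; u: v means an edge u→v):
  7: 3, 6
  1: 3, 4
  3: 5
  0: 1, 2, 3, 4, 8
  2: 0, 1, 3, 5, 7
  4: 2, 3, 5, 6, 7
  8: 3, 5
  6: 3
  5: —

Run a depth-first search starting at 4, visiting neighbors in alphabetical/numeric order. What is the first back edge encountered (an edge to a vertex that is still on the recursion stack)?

DFS from 4 (visiting neighbors in alphabetical/numeric order); mark gray on enter, black on exit:
4 gray
  2 gray
    0 gray
      1 gray
        3 gray
          5 gray
          5 black
        3 black
        1→4: 4 is gray → back edge
First back edge: 1 → 4.

1→4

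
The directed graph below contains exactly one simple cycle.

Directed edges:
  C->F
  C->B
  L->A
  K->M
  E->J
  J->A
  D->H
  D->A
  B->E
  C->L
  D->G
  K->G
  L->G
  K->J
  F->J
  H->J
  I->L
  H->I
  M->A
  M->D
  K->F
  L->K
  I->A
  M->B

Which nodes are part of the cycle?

D, H, I, K, L, M

DFS with gray/black marking from L:
L gray
  K gray
    G gray
    G black
    F gray
      J gray
        A gray
        A black
      J black
    F black
    M gray
      B gray
        E gray
          E→J: J black — skip
        E black
      B black
      M→A: A black — skip
      D gray
        H gray
          I gray
            I→A: A black — skip
            I→L: L is gray → back edge
Back edge closes the cycle L → K → M → D → H → I → L; its vertices are {D, H, I, K, L, M}.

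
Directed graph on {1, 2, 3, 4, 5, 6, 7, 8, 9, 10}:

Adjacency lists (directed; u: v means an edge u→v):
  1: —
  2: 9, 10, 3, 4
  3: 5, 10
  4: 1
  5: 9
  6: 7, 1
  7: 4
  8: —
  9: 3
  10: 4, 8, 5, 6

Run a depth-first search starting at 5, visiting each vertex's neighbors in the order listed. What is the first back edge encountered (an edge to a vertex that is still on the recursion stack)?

DFS from 5 (visiting each vertex's neighbors in the order listed); mark gray on enter, black on exit:
5 gray
  9 gray
    3 gray
      3→5: 5 is gray → back edge
First back edge: 3 → 5.

3→5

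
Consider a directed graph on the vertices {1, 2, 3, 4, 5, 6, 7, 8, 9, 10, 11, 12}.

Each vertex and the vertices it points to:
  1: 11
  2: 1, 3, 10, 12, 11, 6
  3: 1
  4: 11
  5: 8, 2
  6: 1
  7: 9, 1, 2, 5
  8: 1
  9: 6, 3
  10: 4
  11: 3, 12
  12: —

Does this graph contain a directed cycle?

DFS with white/gray/black marking, starting from 3:
3 gray
  1 gray
    11 gray
      11→3: 3 is gray → back edge
Back edge found, so a cycle exists: 3 → 1 → 11 → 3.

Yes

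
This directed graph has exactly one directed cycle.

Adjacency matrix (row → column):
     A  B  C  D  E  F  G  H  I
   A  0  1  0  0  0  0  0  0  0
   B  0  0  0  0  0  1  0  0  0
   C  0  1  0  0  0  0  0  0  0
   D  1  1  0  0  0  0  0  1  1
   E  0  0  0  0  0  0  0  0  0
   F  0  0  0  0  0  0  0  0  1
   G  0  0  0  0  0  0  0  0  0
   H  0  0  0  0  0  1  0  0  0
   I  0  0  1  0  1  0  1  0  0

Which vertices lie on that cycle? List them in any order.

B, C, F, I

DFS with gray/black marking from I:
I gray
  G gray
  G black
  C gray
    B gray
      F gray
        F→I: I is gray → back edge
Back edge closes the cycle I → C → B → F → I; its vertices are {B, C, F, I}.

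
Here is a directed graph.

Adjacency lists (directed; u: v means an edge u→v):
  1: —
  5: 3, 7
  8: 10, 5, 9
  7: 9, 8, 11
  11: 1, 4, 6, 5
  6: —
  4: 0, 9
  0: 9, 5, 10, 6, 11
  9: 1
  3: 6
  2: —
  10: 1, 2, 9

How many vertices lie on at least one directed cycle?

6

A vertex is on a directed cycle iff it belongs to a strongly connected component of size ≥ 2 (or has a self-loop).
The vertices on cycles are {0, 4, 5, 7, 8, 11} — 6 in total.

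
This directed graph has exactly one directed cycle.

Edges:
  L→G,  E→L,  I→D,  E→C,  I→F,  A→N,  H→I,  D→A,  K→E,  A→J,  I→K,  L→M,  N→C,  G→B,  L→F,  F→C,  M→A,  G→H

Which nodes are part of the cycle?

DFS with gray/black marking from L:
L gray
  G gray
    H gray
      I gray
        K gray
          E gray
            C gray
            C black
            E→L: L is gray → back edge
Back edge closes the cycle L → G → H → I → K → E → L; its vertices are {E, G, H, I, K, L}.

E, G, H, I, K, L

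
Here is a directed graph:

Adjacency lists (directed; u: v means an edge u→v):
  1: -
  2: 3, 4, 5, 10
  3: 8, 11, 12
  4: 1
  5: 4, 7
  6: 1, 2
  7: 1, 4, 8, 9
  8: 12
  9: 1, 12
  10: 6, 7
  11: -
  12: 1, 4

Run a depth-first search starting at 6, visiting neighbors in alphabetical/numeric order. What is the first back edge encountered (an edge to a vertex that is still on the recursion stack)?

10->6

DFS from 6 (visiting neighbors in alphabetical/numeric order); mark gray on enter, black on exit:
6 gray
  1 gray
  1 black
  2 gray
    3 gray
      8 gray
        12 gray
          12→1: 1 black — skip
          4 gray
            4→1: 1 black — skip
          4 black
        12 black
      8 black
      11 gray
      11 black
      3→12: 12 black — skip
    3 black
    2→4: 4 black — skip
    5 gray
      5→4: 4 black — skip
      7 gray
        7→1: 1 black — skip
        7→4: 4 black — skip
        7→8: 8 black — skip
        9 gray
          9→1: 1 black — skip
          9→12: 12 black — skip
        9 black
      7 black
    5 black
    10 gray
      10→6: 6 is gray → back edge
First back edge: 10 → 6.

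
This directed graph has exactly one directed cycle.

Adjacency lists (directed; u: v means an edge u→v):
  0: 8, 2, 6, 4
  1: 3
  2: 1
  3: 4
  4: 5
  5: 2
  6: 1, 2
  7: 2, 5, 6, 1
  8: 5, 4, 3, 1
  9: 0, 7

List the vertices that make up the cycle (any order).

DFS with gray/black marking from 3:
3 gray
  4 gray
    5 gray
      2 gray
        1 gray
          1→3: 3 is gray → back edge
Back edge closes the cycle 3 → 4 → 5 → 2 → 1 → 3; its vertices are {1, 2, 3, 4, 5}.

1, 2, 3, 4, 5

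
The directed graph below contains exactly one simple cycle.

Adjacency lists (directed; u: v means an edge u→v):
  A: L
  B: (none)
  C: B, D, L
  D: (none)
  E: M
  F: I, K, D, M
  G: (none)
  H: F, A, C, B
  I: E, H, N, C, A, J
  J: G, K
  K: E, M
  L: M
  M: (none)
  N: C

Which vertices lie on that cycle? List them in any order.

F, H, I

DFS with gray/black marking from I:
I gray
  E gray
    M gray
    M black
  E black
  H gray
    F gray
      F→I: I is gray → back edge
Back edge closes the cycle I → H → F → I; its vertices are {F, H, I}.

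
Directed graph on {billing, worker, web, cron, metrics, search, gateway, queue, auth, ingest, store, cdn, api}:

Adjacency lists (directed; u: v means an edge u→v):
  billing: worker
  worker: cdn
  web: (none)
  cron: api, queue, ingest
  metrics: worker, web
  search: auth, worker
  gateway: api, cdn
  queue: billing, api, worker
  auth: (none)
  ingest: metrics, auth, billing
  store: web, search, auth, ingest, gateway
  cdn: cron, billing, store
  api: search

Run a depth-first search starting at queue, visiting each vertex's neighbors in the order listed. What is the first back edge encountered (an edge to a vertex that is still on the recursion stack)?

search->worker

DFS from queue (visiting each vertex's neighbors in the order listed); mark gray on enter, black on exit:
queue gray
  billing gray
    worker gray
      cdn gray
        cron gray
          api gray
            search gray
              auth gray
              auth black
              search→worker: worker is gray → back edge
First back edge: search → worker.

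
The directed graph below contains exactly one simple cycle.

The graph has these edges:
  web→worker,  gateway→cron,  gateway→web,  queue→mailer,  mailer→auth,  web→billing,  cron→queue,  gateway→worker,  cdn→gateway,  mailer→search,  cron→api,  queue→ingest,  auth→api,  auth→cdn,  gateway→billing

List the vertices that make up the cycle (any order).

cdn, auth, cron, queue, mailer, gateway

DFS with gray/black marking from mailer:
mailer gray
  auth gray
    cdn gray
      gateway gray
        worker gray
        worker black
        billing gray
        billing black
        web gray
          web→worker: worker black — skip
          web→billing: billing black — skip
        web black
        cron gray
          api gray
          api black
          queue gray
            ingest gray
            ingest black
            queue→mailer: mailer is gray → back edge
Back edge closes the cycle mailer → auth → cdn → gateway → cron → queue → mailer; its vertices are {cdn, auth, cron, queue, mailer, gateway}.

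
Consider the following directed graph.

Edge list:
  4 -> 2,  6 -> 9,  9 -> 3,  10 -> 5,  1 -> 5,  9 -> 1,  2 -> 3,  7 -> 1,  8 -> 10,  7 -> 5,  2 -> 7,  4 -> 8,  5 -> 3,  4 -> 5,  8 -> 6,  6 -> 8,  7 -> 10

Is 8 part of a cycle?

Yes

8 is on a cycle iff 8 can reach itself via ≥1 edge.
8 → 6 → 8 — yes.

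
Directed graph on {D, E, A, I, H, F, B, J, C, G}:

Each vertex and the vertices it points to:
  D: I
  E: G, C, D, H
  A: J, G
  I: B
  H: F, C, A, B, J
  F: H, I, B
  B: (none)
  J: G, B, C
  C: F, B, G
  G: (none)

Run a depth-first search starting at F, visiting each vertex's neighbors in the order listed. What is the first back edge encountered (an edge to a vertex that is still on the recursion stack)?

DFS from F (visiting each vertex's neighbors in the order listed); mark gray on enter, black on exit:
F gray
  H gray
    H→F: F is gray → back edge
First back edge: H → F.

H->F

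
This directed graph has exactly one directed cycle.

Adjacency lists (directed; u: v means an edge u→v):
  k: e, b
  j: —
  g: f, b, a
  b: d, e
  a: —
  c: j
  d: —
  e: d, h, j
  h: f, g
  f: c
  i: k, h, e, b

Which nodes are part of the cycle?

b, e, g, h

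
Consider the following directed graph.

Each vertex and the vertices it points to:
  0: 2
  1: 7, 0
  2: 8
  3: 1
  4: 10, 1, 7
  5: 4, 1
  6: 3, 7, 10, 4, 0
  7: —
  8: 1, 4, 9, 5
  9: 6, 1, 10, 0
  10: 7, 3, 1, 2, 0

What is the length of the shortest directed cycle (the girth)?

4

For each vertex v, BFS finds the shortest path from v back to v.
The shortest such closed walk is 8 → 1 → 0 → 2 → 8, length 4.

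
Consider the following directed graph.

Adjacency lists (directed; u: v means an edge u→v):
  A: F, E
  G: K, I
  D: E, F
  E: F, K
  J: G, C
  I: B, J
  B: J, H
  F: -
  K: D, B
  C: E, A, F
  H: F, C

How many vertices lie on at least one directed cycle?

10

A vertex is on a directed cycle iff it belongs to a strongly connected component of size ≥ 2 (or has a self-loop).
The vertices on cycles are {A, B, C, D, E, G, H, I, J, K} — 10 in total.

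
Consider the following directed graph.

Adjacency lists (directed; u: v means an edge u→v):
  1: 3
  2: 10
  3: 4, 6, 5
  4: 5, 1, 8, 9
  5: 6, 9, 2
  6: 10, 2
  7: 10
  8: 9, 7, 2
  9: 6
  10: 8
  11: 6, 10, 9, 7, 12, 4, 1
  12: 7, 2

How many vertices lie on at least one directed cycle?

A vertex is on a directed cycle iff it belongs to a strongly connected component of size ≥ 2 (or has a self-loop).
The vertices on cycles are {1, 2, 3, 4, 6, 7, 8, 9, 10} — 9 in total.

9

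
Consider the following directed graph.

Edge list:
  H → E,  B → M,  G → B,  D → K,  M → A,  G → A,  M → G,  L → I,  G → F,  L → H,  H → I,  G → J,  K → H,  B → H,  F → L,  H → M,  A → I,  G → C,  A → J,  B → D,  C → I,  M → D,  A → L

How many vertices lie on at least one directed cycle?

A vertex is on a directed cycle iff it belongs to a strongly connected component of size ≥ 2 (or has a self-loop).
The vertices on cycles are {A, B, D, F, G, H, K, L, M} — 9 in total.

9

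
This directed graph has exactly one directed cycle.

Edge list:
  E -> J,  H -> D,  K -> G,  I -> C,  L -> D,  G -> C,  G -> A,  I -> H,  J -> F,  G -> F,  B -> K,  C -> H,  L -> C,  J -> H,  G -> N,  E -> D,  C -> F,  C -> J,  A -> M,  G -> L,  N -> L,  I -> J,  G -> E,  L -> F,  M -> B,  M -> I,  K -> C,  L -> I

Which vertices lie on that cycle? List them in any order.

DFS with gray/black marking from G:
G gray
  L gray
    C gray
      H gray
        D gray
        D black
      H black
      F gray
      F black
      J gray
        J→F: F black — skip
        J→H: H black — skip
      J black
    C black
    L→D: D black — skip
    L→F: F black — skip
    I gray
      I→C: C black — skip
      I→J: J black — skip
      I→H: H black — skip
    I black
  L black
  G→C: C black — skip
  G→F: F black — skip
  N gray
    N→L: L black — skip
  N black
  A gray
    M gray
      B gray
        K gray
          K→C: C black — skip
          K→G: G is gray → back edge
Back edge closes the cycle G → A → M → B → K → G; its vertices are {A, B, G, K, M}.

A, B, G, K, M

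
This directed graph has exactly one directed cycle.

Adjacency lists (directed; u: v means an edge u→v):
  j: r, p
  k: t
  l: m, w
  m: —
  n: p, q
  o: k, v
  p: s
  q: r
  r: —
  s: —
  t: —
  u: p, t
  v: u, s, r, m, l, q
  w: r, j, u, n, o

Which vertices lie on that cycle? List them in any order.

l, o, v, w

DFS with gray/black marking from w:
w gray
  r gray
  r black
  j gray
    j→r: r black — skip
    p gray
      s gray
      s black
    p black
  j black
  u gray
    u→p: p black — skip
    t gray
    t black
  u black
  n gray
    n→p: p black — skip
    q gray
      q→r: r black — skip
    q black
  n black
  o gray
    k gray
      k→t: t black — skip
    k black
    v gray
      v→u: u black — skip
      v→s: s black — skip
      v→r: r black — skip
      m gray
      m black
      l gray
        l→m: m black — skip
        l→w: w is gray → back edge
Back edge closes the cycle w → o → v → l → w; its vertices are {l, o, v, w}.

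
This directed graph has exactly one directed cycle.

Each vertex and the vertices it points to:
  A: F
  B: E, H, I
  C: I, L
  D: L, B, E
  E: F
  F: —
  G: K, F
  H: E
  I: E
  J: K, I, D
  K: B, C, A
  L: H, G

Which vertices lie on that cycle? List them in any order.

DFS with gray/black marking from K:
K gray
  B gray
    E gray
      F gray
      F black
    E black
    H gray
      H→E: E black — skip
    H black
    I gray
      I→E: E black — skip
    I black
  B black
  C gray
    C→I: I black — skip
    L gray
      L→H: H black — skip
      G gray
        G→K: K is gray → back edge
Back edge closes the cycle K → C → L → G → K; its vertices are {C, G, K, L}.

C, G, K, L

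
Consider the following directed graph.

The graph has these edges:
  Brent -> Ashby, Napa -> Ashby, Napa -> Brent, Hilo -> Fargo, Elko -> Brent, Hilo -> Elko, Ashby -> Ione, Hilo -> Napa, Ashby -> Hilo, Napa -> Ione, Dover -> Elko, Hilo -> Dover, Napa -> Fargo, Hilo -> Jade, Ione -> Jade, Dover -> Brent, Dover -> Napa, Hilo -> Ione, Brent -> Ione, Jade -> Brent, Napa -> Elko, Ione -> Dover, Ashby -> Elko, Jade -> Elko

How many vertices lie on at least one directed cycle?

8

A vertex is on a directed cycle iff it belongs to a strongly connected component of size ≥ 2 (or has a self-loop).
The vertices on cycles are {Elko, Hilo, Ione, Jade, Napa, Ashby, Brent, Dover} — 8 in total.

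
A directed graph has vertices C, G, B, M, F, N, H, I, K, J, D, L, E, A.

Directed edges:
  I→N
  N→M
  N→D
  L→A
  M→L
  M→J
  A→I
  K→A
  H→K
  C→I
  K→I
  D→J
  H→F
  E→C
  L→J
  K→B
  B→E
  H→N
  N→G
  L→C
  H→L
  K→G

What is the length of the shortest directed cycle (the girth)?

5

For each vertex v, BFS finds the shortest path from v back to v.
The shortest such closed walk is N → M → L → C → I → N, length 5.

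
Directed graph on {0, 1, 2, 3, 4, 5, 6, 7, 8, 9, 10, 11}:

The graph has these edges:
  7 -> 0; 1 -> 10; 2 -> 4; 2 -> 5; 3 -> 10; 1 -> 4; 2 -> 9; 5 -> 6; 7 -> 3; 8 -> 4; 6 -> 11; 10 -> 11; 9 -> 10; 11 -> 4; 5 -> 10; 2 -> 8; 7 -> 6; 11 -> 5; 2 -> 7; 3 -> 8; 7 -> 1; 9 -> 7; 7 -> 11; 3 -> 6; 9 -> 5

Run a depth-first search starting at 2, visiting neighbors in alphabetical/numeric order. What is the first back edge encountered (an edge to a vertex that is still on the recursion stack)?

DFS from 2 (visiting neighbors in alphabetical/numeric order); mark gray on enter, black on exit:
2 gray
  4 gray
  4 black
  5 gray
    6 gray
      11 gray
        11→4: 4 black — skip
        11→5: 5 is gray → back edge
First back edge: 11 → 5.

11→5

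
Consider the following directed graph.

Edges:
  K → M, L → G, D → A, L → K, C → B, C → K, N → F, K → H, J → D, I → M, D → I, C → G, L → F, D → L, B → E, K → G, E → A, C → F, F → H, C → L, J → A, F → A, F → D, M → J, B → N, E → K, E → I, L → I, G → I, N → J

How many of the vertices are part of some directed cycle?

8

A vertex is on a directed cycle iff it belongs to a strongly connected component of size ≥ 2 (or has a self-loop).
The vertices on cycles are {D, F, G, I, J, K, L, M} — 8 in total.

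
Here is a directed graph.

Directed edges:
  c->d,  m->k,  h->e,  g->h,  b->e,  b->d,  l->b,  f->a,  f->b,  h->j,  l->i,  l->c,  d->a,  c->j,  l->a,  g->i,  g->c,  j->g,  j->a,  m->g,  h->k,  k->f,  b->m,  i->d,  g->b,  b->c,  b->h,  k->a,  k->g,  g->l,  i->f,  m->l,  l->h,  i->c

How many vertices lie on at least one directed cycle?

A vertex is on a directed cycle iff it belongs to a strongly connected component of size ≥ 2 (or has a self-loop).
The vertices on cycles are {b, c, f, g, h, i, j, k, l, m} — 10 in total.

10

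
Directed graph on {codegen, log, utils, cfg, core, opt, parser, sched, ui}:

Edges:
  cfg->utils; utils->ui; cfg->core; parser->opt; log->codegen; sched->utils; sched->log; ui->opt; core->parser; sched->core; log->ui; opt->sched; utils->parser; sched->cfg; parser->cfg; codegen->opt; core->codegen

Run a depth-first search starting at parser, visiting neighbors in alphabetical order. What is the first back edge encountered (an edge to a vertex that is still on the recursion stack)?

sched→cfg

DFS from parser (visiting neighbors in alphabetical order); mark gray on enter, black on exit:
parser gray
  cfg gray
    core gray
      codegen gray
        opt gray
          sched gray
            sched→cfg: cfg is gray → back edge
First back edge: sched → cfg.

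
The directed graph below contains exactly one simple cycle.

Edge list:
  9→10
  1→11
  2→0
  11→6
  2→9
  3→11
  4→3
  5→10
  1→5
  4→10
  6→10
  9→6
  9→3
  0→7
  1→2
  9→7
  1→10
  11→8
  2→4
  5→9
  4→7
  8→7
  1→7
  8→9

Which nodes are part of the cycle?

3, 8, 9, 11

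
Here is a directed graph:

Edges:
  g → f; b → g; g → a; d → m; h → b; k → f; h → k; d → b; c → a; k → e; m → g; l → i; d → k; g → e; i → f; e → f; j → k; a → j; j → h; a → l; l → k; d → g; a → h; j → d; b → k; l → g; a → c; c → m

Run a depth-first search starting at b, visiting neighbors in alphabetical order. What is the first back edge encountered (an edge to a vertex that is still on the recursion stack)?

c→a

DFS from b (visiting neighbors in alphabetical order); mark gray on enter, black on exit:
b gray
  g gray
    a gray
      c gray
        c→a: a is gray → back edge
First back edge: c → a.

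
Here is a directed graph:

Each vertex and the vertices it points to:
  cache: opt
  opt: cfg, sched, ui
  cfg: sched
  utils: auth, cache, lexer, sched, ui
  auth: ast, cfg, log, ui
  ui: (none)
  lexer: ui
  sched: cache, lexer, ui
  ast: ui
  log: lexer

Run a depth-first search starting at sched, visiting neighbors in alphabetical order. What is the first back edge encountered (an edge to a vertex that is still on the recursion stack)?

cfg→sched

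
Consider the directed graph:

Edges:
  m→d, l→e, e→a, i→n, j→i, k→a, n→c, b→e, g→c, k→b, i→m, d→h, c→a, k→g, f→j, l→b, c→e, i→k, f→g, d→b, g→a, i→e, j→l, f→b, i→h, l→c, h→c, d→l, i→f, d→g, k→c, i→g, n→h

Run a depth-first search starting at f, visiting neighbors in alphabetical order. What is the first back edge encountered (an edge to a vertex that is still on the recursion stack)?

i->f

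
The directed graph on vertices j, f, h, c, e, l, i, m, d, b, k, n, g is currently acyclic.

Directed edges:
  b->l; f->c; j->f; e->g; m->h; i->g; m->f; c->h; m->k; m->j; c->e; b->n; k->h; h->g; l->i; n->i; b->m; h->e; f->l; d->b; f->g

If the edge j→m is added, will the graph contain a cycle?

Adding j→m creates a cycle iff m can already reach j.
Path from m: m → j.
So m → … → j → m is a cycle.

Yes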